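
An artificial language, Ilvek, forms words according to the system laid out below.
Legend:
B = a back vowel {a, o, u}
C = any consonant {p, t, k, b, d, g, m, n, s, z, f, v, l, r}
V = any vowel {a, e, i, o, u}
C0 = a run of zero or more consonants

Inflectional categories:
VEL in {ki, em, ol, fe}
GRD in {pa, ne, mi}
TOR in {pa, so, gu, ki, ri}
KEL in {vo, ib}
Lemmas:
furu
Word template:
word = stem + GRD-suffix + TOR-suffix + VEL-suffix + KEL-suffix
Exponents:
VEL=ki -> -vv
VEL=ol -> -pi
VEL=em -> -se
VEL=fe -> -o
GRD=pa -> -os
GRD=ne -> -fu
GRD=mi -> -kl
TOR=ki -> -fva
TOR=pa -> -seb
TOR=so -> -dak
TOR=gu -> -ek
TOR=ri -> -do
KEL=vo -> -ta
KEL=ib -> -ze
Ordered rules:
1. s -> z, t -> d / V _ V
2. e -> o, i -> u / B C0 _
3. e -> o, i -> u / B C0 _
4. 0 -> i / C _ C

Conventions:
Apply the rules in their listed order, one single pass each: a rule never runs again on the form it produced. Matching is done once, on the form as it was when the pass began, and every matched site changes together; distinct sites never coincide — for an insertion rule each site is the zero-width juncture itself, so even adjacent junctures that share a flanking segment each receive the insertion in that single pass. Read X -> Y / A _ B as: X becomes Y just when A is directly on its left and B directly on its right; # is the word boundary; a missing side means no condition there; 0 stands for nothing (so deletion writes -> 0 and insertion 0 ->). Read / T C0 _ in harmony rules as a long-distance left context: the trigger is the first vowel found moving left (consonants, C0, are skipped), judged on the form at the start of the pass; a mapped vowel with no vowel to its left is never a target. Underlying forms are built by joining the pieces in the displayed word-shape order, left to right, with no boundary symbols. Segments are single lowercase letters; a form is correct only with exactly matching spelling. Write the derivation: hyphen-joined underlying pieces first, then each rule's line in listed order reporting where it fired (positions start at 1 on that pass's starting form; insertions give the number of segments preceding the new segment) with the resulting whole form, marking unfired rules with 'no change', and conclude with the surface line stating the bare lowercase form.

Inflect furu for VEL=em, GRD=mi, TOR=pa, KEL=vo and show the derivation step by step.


underlying: furu-kl-seb-se-ta
1. s -> z, t -> d / V _ V: fires at position(s) 12: furuklsebseda
2. e -> o, i -> u / B C0 _: fires at position(s) 8: furuklsobseda
3. e -> o, i -> u / B C0 _: fires at position(s) 11: furuklsobsoda
4. 0 -> i / C _ C: inserts after position(s) 5, 6, 9: furukilisobisoda
surface: furukilisobisoda


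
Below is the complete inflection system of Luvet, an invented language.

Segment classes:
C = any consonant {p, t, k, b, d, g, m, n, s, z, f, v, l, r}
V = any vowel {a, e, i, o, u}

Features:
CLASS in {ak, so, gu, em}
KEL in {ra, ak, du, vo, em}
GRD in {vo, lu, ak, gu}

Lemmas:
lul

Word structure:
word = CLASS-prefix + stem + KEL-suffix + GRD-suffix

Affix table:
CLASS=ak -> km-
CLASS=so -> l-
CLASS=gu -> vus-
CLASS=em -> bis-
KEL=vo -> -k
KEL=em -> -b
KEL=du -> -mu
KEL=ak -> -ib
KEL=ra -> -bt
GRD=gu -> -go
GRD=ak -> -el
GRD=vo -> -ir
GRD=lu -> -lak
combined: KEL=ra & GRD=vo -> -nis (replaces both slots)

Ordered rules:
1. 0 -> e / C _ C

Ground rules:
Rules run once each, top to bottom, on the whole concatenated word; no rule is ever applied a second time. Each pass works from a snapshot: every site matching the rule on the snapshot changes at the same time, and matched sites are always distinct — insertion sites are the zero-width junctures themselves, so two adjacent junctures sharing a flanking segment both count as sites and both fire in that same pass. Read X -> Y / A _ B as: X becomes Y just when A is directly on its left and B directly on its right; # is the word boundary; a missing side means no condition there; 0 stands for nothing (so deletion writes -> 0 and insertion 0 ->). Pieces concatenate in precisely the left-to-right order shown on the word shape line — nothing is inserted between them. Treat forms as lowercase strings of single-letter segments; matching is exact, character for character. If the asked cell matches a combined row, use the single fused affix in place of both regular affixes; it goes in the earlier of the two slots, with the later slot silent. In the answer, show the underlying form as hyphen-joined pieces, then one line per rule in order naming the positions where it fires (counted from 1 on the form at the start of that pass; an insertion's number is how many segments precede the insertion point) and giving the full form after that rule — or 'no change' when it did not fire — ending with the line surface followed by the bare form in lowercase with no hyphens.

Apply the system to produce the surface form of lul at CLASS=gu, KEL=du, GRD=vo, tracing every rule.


underlying: vus-lul-mu-ir
1. 0 -> e / C _ C: inserts after position(s) 3, 6: vuselulemuir
surface: vuselulemuir


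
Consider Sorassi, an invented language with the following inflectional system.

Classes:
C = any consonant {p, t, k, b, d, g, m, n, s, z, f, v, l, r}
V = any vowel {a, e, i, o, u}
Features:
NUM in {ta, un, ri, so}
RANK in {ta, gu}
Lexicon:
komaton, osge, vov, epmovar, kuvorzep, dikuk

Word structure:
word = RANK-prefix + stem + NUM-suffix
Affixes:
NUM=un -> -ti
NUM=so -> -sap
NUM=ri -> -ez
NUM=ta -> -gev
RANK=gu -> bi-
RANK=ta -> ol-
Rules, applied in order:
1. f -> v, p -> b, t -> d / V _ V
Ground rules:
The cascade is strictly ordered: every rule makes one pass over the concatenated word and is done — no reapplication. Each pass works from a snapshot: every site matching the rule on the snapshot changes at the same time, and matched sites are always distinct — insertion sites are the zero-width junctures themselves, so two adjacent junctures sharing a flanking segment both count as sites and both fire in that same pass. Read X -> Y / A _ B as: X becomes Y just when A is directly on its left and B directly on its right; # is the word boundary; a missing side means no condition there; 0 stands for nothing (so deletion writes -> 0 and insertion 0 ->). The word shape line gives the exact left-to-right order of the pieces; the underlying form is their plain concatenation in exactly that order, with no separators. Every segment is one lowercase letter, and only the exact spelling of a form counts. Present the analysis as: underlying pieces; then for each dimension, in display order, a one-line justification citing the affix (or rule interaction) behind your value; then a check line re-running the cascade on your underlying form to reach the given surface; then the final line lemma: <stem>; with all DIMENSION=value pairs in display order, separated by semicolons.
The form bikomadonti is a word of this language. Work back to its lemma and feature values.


underlying: bi-komaton-ti
NUM=un - signalled by the affix -ti
RANK=gu - signalled by the affix bi-
check: bikomatonti -> bikomadonti
lemma: komaton; NUM=un; RANK=gu


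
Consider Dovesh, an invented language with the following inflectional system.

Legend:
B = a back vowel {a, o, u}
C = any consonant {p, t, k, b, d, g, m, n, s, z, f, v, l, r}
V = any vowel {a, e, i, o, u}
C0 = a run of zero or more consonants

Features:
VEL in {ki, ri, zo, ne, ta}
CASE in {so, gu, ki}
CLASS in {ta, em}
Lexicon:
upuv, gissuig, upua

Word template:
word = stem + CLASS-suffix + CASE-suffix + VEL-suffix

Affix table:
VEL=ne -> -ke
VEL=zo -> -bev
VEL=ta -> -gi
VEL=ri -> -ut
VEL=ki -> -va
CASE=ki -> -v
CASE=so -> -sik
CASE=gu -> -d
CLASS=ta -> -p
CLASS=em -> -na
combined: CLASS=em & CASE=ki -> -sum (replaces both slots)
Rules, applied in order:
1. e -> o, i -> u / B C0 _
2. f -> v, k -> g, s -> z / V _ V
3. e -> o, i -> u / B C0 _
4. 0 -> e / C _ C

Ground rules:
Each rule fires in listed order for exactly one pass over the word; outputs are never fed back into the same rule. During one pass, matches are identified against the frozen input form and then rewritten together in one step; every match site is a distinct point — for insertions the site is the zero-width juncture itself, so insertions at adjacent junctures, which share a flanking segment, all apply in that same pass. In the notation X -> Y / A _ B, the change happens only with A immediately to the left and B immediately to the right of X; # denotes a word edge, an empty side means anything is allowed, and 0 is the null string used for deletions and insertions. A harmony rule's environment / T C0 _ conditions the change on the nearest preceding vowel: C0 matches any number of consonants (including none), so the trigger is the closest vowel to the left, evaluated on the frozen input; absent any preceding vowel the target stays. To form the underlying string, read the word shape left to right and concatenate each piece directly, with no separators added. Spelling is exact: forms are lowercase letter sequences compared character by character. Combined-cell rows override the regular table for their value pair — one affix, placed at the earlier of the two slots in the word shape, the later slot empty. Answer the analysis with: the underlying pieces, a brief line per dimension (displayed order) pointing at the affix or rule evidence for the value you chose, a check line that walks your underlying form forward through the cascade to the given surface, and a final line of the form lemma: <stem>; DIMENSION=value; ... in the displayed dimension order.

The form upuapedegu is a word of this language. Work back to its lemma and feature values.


underlying: upua-p-d-gi
VEL=ta - signalled by the affix -gi
CASE=gu - signalled by the affix -d
CLASS=ta - signalled by the affix -p
check: upuapdgi -> upuapdgu -> upuapdgu -> upuapdgu -> upuapedegu
lemma: upua; VEL=ta; CASE=gu; CLASS=ta


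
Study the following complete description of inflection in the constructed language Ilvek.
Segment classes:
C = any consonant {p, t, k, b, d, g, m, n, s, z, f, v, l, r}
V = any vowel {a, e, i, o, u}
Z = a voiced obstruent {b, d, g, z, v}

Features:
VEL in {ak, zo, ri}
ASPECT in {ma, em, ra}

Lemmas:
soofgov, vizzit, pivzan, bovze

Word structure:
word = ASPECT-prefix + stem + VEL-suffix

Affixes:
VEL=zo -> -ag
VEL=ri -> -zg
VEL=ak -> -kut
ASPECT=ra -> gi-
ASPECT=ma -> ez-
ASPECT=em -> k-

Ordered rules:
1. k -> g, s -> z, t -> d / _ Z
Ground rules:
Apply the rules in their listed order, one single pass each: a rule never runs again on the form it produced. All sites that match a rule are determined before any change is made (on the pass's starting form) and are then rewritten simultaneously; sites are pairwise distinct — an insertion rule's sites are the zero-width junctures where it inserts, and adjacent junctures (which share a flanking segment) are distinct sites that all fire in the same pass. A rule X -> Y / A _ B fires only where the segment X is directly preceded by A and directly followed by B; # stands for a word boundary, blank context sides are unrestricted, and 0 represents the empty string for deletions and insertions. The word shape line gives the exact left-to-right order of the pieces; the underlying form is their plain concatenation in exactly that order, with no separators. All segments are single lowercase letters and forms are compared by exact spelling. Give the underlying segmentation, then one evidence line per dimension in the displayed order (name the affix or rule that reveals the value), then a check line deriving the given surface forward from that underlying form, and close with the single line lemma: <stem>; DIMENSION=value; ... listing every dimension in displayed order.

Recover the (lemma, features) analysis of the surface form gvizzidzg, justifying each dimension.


underlying: k-vizzit-zg
VEL=ri - signalled by the affix -zg
ASPECT=em - signalled by the affix k-
check: kvizzitzg -> gvizzidzg
lemma: vizzit; VEL=ri; ASPECT=em


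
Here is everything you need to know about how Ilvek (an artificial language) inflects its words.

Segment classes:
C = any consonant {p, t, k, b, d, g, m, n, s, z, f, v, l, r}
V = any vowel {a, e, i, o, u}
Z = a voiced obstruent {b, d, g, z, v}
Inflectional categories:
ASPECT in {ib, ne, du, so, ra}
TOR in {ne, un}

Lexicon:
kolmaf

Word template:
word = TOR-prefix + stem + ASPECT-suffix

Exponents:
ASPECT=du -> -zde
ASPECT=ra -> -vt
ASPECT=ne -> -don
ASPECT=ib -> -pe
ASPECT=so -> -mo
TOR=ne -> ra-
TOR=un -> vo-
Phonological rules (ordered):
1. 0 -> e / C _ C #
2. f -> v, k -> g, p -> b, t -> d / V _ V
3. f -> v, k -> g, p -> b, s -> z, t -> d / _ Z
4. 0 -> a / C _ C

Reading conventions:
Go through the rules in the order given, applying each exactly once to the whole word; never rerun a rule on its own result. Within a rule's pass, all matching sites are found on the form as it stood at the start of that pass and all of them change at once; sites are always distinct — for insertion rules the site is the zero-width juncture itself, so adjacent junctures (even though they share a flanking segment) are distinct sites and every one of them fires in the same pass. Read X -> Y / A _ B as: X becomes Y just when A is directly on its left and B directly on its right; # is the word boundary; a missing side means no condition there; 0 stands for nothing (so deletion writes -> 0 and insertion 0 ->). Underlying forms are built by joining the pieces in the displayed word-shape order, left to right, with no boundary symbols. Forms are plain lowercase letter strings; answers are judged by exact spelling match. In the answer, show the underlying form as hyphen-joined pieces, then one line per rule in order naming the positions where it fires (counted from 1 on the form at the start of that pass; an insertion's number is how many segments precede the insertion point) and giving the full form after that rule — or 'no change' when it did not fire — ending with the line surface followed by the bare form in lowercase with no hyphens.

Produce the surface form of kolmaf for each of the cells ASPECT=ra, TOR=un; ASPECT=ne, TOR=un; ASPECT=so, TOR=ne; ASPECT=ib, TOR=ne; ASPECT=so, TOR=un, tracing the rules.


cell ASPECT=ra, TOR=un:
underlying: vo-kolmaf-vt
1. 0 -> e / C _ C #: inserts after position(s) 9: vokolmafvet
2. f -> v, k -> g, p -> b, t -> d / V _ V: fires at position(s) 3: vogolmafvet
3. f -> v, k -> g, p -> b, s -> z, t -> d / _ Z: fires at position(s) 8: vogolmavvet
4. 0 -> a / C _ C: inserts after position(s) 5, 8: vogolamavavet
surface: vogolamavavet

cell ASPECT=ne, TOR=un:
underlying: vo-kolmaf-don
1. 0 -> e / C _ C #: no change
2. f -> v, k -> g, p -> b, t -> d / V _ V: fires at position(s) 3: vogolmafdon
3. f -> v, k -> g, p -> b, s -> z, t -> d / _ Z: fires at position(s) 8: vogolmavdon
4. 0 -> a / C _ C: inserts after position(s) 5, 8: vogolamavadon
surface: vogolamavadon

cell ASPECT=so, TOR=ne:
underlying: ra-kolmaf-mo
1. 0 -> e / C _ C #: no change
2. f -> v, k -> g, p -> b, t -> d / V _ V: fires at position(s) 3: ragolmafmo
3. f -> v, k -> g, p -> b, s -> z, t -> d / _ Z: no change
4. 0 -> a / C _ C: inserts after position(s) 5, 8: ragolamafamo
surface: ragolamafamo

cell ASPECT=ib, TOR=ne:
underlying: ra-kolmaf-pe
1. 0 -> e / C _ C #: no change
2. f -> v, k -> g, p -> b, t -> d / V _ V: fires at position(s) 3: ragolmafpe
3. f -> v, k -> g, p -> b, s -> z, t -> d / _ Z: no change
4. 0 -> a / C _ C: inserts after position(s) 5, 8: ragolamafape
surface: ragolamafape

cell ASPECT=so, TOR=un:
underlying: vo-kolmaf-mo
1. 0 -> e / C _ C #: no change
2. f -> v, k -> g, p -> b, t -> d / V _ V: fires at position(s) 3: vogolmafmo
3. f -> v, k -> g, p -> b, s -> z, t -> d / _ Z: no change
4. 0 -> a / C _ C: inserts after position(s) 5, 8: vogolamafamo
surface: vogolamafamo


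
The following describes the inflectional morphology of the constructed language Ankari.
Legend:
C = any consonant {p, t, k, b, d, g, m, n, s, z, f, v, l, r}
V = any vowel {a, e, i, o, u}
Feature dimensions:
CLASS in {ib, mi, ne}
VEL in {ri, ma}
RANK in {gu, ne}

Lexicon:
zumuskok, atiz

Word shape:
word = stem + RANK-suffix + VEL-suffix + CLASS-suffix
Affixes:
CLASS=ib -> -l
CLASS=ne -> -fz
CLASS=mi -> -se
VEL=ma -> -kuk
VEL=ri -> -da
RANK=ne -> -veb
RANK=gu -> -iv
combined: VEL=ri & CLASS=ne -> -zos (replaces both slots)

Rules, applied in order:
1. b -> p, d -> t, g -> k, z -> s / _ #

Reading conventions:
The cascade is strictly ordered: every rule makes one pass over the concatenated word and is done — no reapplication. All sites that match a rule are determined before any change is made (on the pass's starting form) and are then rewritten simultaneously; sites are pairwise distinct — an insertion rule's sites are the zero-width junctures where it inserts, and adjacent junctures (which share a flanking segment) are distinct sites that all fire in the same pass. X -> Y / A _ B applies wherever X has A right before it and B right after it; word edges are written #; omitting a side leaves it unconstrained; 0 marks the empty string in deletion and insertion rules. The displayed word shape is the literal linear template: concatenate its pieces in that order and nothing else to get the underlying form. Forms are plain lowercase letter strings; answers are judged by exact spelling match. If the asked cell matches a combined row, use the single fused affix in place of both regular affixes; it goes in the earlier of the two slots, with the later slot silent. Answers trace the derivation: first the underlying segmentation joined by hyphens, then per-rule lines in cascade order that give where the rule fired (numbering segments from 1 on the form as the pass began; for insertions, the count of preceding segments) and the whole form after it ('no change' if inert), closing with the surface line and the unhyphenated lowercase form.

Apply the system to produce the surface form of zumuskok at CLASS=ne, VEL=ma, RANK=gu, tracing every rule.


underlying: zumuskok-iv-kuk-fz
1. b -> p, d -> t, g -> k, z -> s / _ #: fires at position(s) 15: zumuskokivkukfs
surface: zumuskokivkukfs


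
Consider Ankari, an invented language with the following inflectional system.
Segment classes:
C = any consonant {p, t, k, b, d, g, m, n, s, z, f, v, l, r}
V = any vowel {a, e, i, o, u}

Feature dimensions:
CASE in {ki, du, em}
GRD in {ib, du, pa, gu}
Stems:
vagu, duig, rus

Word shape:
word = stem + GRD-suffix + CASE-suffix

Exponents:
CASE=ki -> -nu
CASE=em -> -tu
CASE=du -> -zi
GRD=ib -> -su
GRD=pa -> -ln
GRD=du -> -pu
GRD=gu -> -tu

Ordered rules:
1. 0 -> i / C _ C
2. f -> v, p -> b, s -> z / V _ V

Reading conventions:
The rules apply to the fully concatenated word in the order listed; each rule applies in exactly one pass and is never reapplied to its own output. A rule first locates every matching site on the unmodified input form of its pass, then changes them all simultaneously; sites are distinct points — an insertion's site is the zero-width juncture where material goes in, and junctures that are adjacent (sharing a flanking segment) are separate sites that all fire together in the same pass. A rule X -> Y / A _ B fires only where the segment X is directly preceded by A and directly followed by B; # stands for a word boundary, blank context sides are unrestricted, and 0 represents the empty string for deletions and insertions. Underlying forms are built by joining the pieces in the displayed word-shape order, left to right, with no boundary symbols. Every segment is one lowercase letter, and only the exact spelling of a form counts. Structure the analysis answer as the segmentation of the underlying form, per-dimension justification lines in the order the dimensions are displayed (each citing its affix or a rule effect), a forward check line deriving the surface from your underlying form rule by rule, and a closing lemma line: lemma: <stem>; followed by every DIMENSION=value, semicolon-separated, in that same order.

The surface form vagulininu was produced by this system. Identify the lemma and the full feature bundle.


underlying: vagu-ln-nu
CASE=ki - signalled by the affix -nu
GRD=pa - signalled by the affix -ln
check: vagulnnu -> vagulininu -> vagulininu
lemma: vagu; CASE=ki; GRD=pa


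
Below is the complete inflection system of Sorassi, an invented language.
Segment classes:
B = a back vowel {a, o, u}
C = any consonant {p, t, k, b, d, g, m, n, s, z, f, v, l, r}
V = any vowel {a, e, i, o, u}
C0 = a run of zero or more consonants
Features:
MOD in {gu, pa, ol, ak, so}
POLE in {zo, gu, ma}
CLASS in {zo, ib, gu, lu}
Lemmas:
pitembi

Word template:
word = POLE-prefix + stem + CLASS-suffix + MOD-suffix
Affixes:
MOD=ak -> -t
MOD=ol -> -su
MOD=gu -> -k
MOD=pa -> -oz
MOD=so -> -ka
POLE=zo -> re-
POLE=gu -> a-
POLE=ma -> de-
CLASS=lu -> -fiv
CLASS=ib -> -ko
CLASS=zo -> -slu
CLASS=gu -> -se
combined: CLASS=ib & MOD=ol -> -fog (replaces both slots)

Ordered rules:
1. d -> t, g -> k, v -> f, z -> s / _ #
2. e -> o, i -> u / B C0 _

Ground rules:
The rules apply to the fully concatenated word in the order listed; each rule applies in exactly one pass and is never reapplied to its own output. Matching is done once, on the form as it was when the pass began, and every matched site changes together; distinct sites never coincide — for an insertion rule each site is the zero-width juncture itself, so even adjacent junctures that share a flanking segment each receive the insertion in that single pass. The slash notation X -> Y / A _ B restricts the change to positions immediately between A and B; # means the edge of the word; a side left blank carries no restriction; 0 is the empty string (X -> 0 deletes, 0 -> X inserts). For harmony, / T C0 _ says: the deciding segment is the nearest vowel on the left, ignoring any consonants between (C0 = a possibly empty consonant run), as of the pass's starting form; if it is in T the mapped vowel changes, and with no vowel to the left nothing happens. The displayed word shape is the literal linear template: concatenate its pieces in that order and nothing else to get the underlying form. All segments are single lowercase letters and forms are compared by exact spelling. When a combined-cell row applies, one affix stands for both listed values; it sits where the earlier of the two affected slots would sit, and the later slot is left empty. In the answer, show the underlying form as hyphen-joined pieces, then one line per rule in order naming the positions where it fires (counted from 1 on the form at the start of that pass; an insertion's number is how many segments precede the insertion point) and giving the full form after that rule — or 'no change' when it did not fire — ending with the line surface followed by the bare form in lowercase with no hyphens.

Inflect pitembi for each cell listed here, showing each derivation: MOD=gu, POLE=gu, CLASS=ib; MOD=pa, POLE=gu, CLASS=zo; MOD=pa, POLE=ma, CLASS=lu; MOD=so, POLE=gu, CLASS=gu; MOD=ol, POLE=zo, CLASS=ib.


cell MOD=gu, POLE=gu, CLASS=ib:
underlying: a-pitembi-ko-k
1. d -> t, g -> k, v -> f, z -> s / _ #: no change
2. e -> o, i -> u / B C0 _: fires at position(s) 3: aputembikok
surface: aputembikok

cell MOD=pa, POLE=gu, CLASS=zo:
underlying: a-pitembi-slu-oz
1. d -> t, g -> k, v -> f, z -> s / _ #: fires at position(s) 13: apitembisluos
2. e -> o, i -> u / B C0 _: fires at position(s) 3: aputembisluos
surface: aputembisluos

cell MOD=pa, POLE=ma, CLASS=lu:
underlying: de-pitembi-fiv-oz
1. d -> t, g -> k, v -> f, z -> s / _ #: fires at position(s) 14: depitembifivos
2. e -> o, i -> u / B C0 _: no change
surface: depitembifivos

cell MOD=so, POLE=gu, CLASS=gu:
underlying: a-pitembi-se-ka
1. d -> t, g -> k, v -> f, z -> s / _ #: no change
2. e -> o, i -> u / B C0 _: fires at position(s) 3: aputembiseka
surface: aputembiseka

cell MOD=ol, POLE=zo, CLASS=ib:
underlying: re-pitembi-fog
1. d -> t, g -> k, v -> f, z -> s / _ #: fires at position(s) 12: repitembifok
2. e -> o, i -> u / B C0 _: no change
surface: repitembifok


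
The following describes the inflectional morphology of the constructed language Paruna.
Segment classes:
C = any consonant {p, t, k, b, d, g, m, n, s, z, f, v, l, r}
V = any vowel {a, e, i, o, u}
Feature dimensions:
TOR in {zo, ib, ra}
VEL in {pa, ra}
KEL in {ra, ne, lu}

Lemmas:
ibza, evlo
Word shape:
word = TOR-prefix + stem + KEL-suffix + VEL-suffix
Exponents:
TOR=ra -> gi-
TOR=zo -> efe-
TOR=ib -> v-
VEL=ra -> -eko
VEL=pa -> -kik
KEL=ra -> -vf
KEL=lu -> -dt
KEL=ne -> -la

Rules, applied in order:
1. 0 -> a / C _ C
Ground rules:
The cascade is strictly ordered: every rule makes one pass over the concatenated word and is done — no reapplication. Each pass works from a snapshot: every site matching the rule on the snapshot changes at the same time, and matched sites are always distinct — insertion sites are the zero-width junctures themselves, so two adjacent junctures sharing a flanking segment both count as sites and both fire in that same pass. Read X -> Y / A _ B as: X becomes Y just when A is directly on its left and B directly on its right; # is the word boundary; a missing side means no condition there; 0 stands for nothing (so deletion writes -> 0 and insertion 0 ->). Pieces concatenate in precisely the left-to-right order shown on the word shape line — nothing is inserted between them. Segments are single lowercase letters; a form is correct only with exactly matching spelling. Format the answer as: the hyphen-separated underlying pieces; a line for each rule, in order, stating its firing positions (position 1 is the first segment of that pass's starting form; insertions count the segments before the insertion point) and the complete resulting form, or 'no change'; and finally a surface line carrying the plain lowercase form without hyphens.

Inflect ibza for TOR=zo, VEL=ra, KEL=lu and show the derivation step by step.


underlying: efe-ibza-dt-eko
1. 0 -> a / C _ C: inserts after position(s) 5, 8: efeibazadateko
surface: efeibazadateko


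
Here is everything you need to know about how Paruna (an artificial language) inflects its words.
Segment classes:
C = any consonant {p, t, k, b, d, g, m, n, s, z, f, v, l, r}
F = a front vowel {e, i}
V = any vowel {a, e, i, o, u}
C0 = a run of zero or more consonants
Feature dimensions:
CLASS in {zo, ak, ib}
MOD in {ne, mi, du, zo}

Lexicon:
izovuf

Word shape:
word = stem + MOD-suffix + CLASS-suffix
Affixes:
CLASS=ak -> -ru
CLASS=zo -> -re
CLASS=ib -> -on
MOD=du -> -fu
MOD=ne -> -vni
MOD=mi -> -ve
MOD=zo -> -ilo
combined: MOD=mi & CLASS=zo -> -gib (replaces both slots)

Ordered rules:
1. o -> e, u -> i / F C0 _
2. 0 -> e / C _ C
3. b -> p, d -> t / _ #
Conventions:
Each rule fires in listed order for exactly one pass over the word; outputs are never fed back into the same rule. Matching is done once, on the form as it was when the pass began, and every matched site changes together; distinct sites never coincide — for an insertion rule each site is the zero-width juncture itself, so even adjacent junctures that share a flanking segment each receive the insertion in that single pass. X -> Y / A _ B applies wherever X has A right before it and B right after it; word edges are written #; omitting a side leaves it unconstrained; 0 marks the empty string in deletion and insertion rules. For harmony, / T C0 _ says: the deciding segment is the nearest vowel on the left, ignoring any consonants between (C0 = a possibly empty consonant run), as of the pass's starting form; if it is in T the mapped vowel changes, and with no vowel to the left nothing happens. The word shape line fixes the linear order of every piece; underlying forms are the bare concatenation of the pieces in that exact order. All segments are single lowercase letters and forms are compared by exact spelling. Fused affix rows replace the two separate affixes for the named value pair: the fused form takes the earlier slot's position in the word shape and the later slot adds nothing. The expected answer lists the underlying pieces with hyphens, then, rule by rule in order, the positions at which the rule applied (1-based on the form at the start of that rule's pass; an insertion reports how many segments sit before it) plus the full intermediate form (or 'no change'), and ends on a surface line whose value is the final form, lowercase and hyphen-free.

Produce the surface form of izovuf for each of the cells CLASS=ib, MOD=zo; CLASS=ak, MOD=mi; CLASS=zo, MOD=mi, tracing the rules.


cell CLASS=ib, MOD=zo:
underlying: izovuf-ilo-on
1. o -> e, u -> i / F C0 _: fires at position(s) 3, 9: izevufileon
2. 0 -> e / C _ C: no change
3. b -> p, d -> t / _ #: no change
surface: izevufileon

cell CLASS=ak, MOD=mi:
underlying: izovuf-ve-ru
1. o -> e, u -> i / F C0 _: fires at position(s) 3, 10: izevufveri
2. 0 -> e / C _ C: inserts after position(s) 6: izevufeveri
3. b -> p, d -> t / _ #: no change
surface: izevufeveri

cell CLASS=zo, MOD=mi:
underlying: izovuf-gib
1. o -> e, u -> i / F C0 _: fires at position(s) 3: izevufgib
2. 0 -> e / C _ C: inserts after position(s) 6: izevufegib
3. b -> p, d -> t / _ #: fires at position(s) 10: izevufegip
surface: izevufegip


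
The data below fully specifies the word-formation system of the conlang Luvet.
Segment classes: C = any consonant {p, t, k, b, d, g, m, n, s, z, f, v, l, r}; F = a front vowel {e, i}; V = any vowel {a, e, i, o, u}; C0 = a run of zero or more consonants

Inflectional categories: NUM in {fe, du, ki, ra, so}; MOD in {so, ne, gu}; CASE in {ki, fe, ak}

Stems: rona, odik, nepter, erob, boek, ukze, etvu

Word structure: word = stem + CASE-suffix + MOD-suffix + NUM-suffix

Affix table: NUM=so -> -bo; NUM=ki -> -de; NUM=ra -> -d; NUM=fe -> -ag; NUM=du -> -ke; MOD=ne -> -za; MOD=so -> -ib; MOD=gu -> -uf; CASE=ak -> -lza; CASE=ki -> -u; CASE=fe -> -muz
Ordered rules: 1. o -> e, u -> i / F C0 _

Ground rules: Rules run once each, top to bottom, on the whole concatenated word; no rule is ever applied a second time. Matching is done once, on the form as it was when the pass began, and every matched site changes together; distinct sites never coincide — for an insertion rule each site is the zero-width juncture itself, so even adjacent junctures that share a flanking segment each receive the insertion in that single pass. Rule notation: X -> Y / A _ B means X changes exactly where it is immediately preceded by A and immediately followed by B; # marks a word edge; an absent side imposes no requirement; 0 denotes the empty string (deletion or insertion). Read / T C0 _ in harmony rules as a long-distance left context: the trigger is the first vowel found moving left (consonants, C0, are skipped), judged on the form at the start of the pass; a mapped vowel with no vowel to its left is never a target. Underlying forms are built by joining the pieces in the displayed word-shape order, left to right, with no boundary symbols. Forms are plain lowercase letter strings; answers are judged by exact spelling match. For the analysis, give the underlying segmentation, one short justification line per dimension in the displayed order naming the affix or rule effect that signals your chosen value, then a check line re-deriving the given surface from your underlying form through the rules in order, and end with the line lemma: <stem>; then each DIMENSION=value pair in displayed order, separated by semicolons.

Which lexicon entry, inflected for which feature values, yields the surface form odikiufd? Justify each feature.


underlying: odik-u-uf-d
NUM=ra - signalled by the affix -d
MOD=gu - signalled by the affix -uf
CASE=ki - signalled by the affix -u
check: odikuufd -> odikiufd
lemma: odik; NUM=ra; MOD=gu; CASE=ki


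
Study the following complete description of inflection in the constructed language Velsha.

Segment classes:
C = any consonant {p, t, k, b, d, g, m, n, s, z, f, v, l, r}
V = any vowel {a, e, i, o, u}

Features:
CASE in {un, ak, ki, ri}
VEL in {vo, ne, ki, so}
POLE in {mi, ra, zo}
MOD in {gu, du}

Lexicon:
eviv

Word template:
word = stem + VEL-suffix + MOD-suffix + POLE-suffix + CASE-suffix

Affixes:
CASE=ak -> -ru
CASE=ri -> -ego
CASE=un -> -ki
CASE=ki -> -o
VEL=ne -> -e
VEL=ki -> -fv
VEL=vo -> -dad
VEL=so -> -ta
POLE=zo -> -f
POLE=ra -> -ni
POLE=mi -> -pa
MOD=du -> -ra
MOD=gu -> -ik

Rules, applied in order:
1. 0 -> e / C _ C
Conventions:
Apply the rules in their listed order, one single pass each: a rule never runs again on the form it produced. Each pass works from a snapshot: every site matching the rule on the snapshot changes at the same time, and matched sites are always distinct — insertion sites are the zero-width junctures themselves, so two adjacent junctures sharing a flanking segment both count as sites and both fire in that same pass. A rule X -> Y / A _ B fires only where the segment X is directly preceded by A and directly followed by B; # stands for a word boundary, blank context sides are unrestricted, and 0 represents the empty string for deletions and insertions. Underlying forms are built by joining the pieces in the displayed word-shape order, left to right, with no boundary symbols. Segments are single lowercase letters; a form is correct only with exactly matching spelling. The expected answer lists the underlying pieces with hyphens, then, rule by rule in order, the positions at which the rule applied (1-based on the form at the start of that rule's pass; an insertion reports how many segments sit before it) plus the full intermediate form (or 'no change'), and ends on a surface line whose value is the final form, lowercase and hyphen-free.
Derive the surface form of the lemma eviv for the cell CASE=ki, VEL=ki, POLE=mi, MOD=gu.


underlying: eviv-fv-ik-pa-o
1. 0 -> e / C _ C: inserts after position(s) 4, 5, 8: evivefevikepao
surface: evivefevikepao


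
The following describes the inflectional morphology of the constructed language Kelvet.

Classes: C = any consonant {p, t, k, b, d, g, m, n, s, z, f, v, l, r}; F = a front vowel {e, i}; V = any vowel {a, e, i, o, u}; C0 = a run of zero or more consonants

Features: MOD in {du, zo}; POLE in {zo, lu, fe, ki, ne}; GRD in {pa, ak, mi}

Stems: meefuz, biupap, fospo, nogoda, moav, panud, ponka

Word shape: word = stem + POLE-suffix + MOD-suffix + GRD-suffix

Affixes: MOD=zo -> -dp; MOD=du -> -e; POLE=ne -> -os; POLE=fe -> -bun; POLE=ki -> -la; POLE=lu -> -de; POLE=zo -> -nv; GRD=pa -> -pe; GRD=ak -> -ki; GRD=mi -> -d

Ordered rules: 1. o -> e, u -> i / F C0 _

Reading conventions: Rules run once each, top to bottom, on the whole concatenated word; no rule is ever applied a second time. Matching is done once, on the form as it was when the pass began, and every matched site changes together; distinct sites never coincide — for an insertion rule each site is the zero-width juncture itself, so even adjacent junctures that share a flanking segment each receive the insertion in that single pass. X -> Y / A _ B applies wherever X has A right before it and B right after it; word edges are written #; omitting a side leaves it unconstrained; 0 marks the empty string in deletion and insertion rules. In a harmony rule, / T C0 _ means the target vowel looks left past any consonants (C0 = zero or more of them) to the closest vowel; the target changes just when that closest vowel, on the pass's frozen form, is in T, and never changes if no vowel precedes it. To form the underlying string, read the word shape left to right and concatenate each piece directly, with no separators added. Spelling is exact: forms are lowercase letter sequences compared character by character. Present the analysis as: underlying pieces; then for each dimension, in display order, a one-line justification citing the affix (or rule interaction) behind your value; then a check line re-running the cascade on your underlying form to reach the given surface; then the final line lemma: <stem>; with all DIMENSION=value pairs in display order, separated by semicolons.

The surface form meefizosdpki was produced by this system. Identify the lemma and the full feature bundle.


underlying: meefuz-os-dp-ki
MOD=zo - signalled by the affix -dp
POLE=ne - signalled by the affix -os
GRD=ak - signalled by the affix -ki
check: meefuzosdpki -> meefizosdpki
lemma: meefuz; MOD=zo; POLE=ne; GRD=ak


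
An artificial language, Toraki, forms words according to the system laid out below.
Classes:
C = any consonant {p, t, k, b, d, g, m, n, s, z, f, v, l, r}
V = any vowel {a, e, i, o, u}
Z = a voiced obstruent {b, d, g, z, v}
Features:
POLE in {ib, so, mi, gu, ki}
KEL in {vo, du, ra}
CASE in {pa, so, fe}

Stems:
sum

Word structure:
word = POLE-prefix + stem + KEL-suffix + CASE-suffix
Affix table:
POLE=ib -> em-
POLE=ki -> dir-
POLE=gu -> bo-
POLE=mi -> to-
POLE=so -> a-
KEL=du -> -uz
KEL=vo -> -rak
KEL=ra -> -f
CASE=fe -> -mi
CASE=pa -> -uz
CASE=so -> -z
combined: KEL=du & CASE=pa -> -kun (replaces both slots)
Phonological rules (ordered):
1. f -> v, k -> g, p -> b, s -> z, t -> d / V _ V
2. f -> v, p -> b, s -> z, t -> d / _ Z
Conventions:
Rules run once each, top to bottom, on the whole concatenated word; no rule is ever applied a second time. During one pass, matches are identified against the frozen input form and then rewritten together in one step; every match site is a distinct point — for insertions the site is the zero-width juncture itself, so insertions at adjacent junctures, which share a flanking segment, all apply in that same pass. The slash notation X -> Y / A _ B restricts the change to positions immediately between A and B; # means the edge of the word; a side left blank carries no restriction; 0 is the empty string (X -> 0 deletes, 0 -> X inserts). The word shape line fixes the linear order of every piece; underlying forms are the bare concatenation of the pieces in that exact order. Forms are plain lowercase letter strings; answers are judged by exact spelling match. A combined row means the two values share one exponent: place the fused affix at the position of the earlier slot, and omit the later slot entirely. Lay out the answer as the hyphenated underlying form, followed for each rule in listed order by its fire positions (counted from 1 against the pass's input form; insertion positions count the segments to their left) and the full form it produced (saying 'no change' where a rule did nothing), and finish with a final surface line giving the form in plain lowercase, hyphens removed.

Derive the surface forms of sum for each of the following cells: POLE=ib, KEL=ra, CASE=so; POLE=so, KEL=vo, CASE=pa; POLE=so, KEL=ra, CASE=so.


cell POLE=ib, KEL=ra, CASE=so:
underlying: em-sum-f-z
1. f -> v, k -> g, p -> b, s -> z, t -> d / V _ V: no change
2. f -> v, p -> b, s -> z, t -> d / _ Z: fires at position(s) 6: emsumvz
surface: emsumvz

cell POLE=so, KEL=vo, CASE=pa:
underlying: a-sum-rak-uz
1. f -> v, k -> g, p -> b, s -> z, t -> d / V _ V: fires at position(s) 2, 7: azumraguz
2. f -> v, p -> b, s -> z, t -> d / _ Z: no change
surface: azumraguz

cell POLE=so, KEL=ra, CASE=so:
underlying: a-sum-f-z
1. f -> v, k -> g, p -> b, s -> z, t -> d / V _ V: fires at position(s) 2: azumfz
2. f -> v, p -> b, s -> z, t -> d / _ Z: fires at position(s) 5: azumvz
surface: azumvz


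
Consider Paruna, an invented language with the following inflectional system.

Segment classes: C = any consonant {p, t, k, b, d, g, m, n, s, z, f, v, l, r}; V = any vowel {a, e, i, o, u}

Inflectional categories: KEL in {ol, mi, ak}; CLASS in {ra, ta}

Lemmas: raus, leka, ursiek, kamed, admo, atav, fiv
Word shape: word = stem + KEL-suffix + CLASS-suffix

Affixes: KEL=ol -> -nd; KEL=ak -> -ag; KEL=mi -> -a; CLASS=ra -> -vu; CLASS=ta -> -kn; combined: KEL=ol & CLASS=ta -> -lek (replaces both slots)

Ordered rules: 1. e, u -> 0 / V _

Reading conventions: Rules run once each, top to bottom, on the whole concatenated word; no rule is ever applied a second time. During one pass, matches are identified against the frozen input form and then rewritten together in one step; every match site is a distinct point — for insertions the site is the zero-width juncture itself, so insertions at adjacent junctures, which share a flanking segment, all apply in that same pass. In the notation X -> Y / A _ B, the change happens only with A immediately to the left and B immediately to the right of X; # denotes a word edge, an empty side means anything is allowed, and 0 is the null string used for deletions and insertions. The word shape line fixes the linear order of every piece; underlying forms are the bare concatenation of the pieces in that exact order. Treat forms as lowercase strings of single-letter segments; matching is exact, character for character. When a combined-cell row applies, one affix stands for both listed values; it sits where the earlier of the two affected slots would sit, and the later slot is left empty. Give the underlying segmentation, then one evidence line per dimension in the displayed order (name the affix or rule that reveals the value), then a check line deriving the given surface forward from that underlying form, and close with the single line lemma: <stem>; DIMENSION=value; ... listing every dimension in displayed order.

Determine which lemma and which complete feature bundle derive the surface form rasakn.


underlying: raus-a-kn
KEL=mi - signalled by the affix -a
CLASS=ta - signalled by the affix -kn
check: rausakn -> rasakn
lemma: raus; KEL=mi; CLASS=ta
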